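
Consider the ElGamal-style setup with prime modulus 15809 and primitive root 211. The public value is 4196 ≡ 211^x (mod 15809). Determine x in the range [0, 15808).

3763

Baby-step giant-step with m = ceil(sqrt(15808)) = 126.
Baby table (211^j mod 15809 for j=0..125):
  0:1  1:211  2:12903  3:3385  4:2830  5:12197  6:12509  7:15105
  8:9546  9:6463  10:4119  11:15423  12:13408  13:15086  14:5537  15:14250
  16:3040  17:9080  18:2991  19:14550  20:3104  21:6775  22:6715  23:9864
  24:10325  25:12742  26:1032  27:12235  28:4718  29:15340  30:11704  31:3340
  32:9144  33:686  34:2465  35:14227  36:13996  37:12682  38:4181  39:12696
  40:7135  41:3630  42:7098  43:11632  44:3957  45:12859  46:9910  47:4222
  48:5538  49:14461  50:134  51:12465  52:5821  53:10938  54:15613  55:6071
  56:452  57:518  58:14444  59:12356  60:14440  61:11512  62:10255  63:13781
  64:14744  65:12420  66:12135  67:15236  68:5569  69:5193  70:4902  71:6737
  72:14506  73:9629  74:8167  75:56  76:11816  77:11163  78:15661  79:390
  80:3245  81:4908  82:8003  83:12879  84:14130  85:9338  86:10002  87:7825
  88:6939  89:9701  90:7550  91:12150  92:2592  93:9406  94:8541  95:15734
  96:15793  97:12433  98:14878  99:9076  100:2147  101:10365  102:5373  103:11264
  104:5354  105:7255  106:13141  107:6176  108:6798  109:11568  110:6262  111:9135
  112:14596  113:12810  114:15380  115:4335  116:13572  117:2263  118:3223  119:266
  120:8699  121:1645  122:15106  123:9757  124:3557  125:7504
Giant step factor: 211^(-126) ≡ 13448 (mod 15809).
Scan 4196·13448^i mod 15809 for i = 0, 1, …:
  i=0: 4196   i=1: 5487   i=2: 8573   i=3: 10476
  i=4: 7249   i=5: 6258   i=6: 6277   i=7: 8845
  i=8: 644   i=9: 12989     …   i=28: 5700
  i=29: 11568
Match at i=29, j=109: x = 29·126 + 109 = 3763.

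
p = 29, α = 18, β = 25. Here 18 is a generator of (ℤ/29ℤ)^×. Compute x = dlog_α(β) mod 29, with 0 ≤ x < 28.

4

Successive powers of 18 modulo 29:
  18^0=1  18^1=18  18^2=5  18^3=3  18^4=25
So 18^4 ≡ 25 (mod 29), giving x = 4.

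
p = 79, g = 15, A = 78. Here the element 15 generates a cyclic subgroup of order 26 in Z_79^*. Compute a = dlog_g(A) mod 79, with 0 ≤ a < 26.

Successive powers of 15 modulo 79:
  15^0=1  15^1=15  15^2=67  15^3=57  15^4=65  15^5=27
  15^6=10  15^7=71  15^8=38  15^9=17  15^10=18  15^11=33
  15^12=21  15^13=78
So 15^13 ≡ 78 (mod 79), giving a = 13.

13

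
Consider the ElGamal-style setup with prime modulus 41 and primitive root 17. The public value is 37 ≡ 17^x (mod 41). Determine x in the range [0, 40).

24

Successive powers of 17 modulo 41:
  17^0=1  17^1=17  17^2=2  17^3=34  17^4=4  17^5=27
  17^6=8  17^7=13  17^8=16  17^9=26  17^10=32  17^11=11
  17^12=23  17^13=22  17^14=5  17^15=3  17^16=10  17^17=6
  17^18=20  17^19=12  17^20=40  17^21=24  17^22=39  17^23=7
  17^24=37
So 17^24 ≡ 37 (mod 41), giving x = 24.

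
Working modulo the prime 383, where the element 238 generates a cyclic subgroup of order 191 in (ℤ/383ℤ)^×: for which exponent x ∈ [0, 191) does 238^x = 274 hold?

101

Baby-step giant-step with m = ceil(sqrt(191)) = 14.
Baby table (238^j mod 383 for j=0..13):
  0:1  1:238  2:343  3:55  4:68  5:98  6:344  7:293
  8:28  9:153  10:29  11:8  12:372  13:63
Giant step factor: 238^(-14) ≡ 168 (mod 383).
Scan 274·168^i mod 383 for i = 0, 1, …:
  i=0: 274   i=1: 72   i=2: 223   i=3: 313
  i=4: 113   i=5: 217   i=6: 71   i=7: 55
Match at i=7, j=3: x = 7·14 + 3 = 101.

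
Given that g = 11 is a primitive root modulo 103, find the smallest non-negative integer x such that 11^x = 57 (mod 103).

17

Baby-step giant-step with m = ceil(sqrt(102)) = 11.
Baby table (11^j mod 103 for j=0..10):
  0:1  1:11  2:18  3:95  4:15  5:62  6:64  7:86
  8:19  9:3  10:33
Giant step factor: 11^(-11) ≡ 21 (mod 103).
Scan 57·21^i mod 103 for i = 0, 1, …:
  i=0: 57   i=1: 64
Match at i=1, j=6: x = 1·11 + 6 = 17.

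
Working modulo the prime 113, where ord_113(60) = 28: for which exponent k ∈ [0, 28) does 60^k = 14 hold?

23

Successive powers of 60 modulo 113:
  60^0=1  60^1=60  60^2=97  60^3=57  60^4=30  60^5=105
  60^6=85  60^7=15  60^8=109  60^9=99  60^10=64  60^11=111
  60^12=106  60^13=32  60^14=112  60^15=53  60^16=16  60^17=56
  60^18=83  60^19=8  60^20=28  60^21=98  60^22=4  60^23=14
So 60^23 ≡ 14 (mod 113), giving k = 23.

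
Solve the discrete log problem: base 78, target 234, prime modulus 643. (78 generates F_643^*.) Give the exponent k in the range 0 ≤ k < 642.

286

Baby-step giant-step with m = ceil(sqrt(642)) = 26.
Baby table (78^j mod 643 for j=0..25):
  0:1  1:78  2:297  3:18  4:118  5:202  6:324  7:195
  8:421  9:45  10:295  11:505  12:167  13:166  14:88  15:434
  16:416  17:298  18:96  19:415  20:220  21:442  22:397  23:102
  24:240  25:73
Giant step factor: 78^(-26) ≡ 401 (mod 643).
Scan 234·401^i mod 643 for i = 0, 1, …:
  i=0: 234   i=1: 599   i=2: 360   i=3: 328
  i=4: 356   i=5: 10   i=6: 152   i=7: 510
  i=8: 36   i=9: 290   i=10: 550   i=11: 1
Match at i=11, j=0: k = 11·26 + 0 = 286.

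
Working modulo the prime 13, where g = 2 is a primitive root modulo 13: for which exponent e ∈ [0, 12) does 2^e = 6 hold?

5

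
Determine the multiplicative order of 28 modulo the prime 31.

The order of 28 must divide p − 1 = 30 = 2 · 3 · 5.
Divisors: 1, 2, 3, 5, 6, 10, 15, 30.
Check each in increasing order: 28^1 ≡ 28;  28^2 ≡ 9;  28^3 ≡ 4;  28^5 ≡ 5;  28^6 ≡ 16;  28^10 ≡ 25;  28^15 ≡ 1.
Smallest exponent giving 1 is 15.

15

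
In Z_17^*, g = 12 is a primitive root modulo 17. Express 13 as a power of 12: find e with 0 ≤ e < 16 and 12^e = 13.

4

Successive powers of 12 modulo 17:
  12^0=1  12^1=12  12^2=8  12^3=11  12^4=13
So 12^4 ≡ 13 (mod 17), giving e = 4.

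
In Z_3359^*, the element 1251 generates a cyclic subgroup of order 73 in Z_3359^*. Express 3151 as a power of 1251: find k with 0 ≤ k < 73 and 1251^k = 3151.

5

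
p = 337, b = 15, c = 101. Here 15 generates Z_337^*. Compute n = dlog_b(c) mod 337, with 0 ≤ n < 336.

Baby-step giant-step with m = ceil(sqrt(336)) = 19.
Baby table (15^j mod 337 for j=0..18):
  0:1  1:15  2:225  3:5  4:75  5:114  6:25  7:38
  8:233  9:125  10:190  11:154  12:288  13:276  14:96  15:92
  16:32  17:143  18:123
Giant step factor: 15^(-19) ≡ 99 (mod 337).
Scan 101·99^i mod 337 for i = 0, 1, …:
  i=0: 101   i=1: 226   i=2: 132   i=3: 262
  i=4: 326   i=5: 259   i=6: 29   i=7: 175
  i=8: 138   i=9: 182   i=10: 157   i=11: 41
  i=12: 15
Match at i=12, j=1: n = 12·19 + 1 = 229.

229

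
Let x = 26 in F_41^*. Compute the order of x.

40

The order of 26 must divide p − 1 = 40 = 2^3 · 5.
Divisors: 1, 2, 4, 5, 8, 10, 20, 40.
Check each in increasing order: 26^1 ≡ 26;  26^2 ≡ 20;  26^4 ≡ 31;  26^5 ≡ 27;  26^8 ≡ 18;  26^10 ≡ 32;  26^20 ≡ 40;  26^40 ≡ 1.
Smallest exponent giving 1 is 40.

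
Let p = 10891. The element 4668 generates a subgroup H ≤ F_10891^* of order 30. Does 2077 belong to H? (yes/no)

2077 ∈ ⟨4668⟩ iff 2077^30 ≡ 1 (mod 10891), since |⟨4668⟩| = 30.
2077^30 mod 10891 = 46.
Since 46 ≠ 1, 2077 does not lie in the subgroup.

no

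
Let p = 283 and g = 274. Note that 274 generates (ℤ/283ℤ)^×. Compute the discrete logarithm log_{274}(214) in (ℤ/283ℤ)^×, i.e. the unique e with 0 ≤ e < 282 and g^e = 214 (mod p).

262

Baby-step giant-step with m = ceil(sqrt(282)) = 17.
Baby table (274^j mod 283 for j=0..16):
  0:1  1:274  2:81  3:120  4:52  5:98  6:250  7:14
  8:157  9:2  10:265  11:162  12:240  13:104  14:196  15:217
  16:28
Giant step factor: 274^(-17) ≡ 210 (mod 283).
Scan 214·210^i mod 283 for i = 0, 1, …:
  i=0: 214   i=1: 226   i=2: 199   i=3: 189
  i=4: 70   i=5: 267   i=6: 36   i=7: 202
  i=8: 253   i=9: 209     …   i=14: 151
  i=15: 14
Match at i=15, j=7: e = 15·17 + 7 = 262.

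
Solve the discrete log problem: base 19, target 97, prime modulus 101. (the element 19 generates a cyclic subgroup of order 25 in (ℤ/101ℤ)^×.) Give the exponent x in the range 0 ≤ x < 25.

12

Successive powers of 19 modulo 101:
  19^0=1  19^1=19  19^2=58  19^3=92  19^4=31  19^5=84
  19^6=81  19^7=24  19^8=52  19^9=79  19^10=87  19^11=37
  19^12=97
So 19^12 ≡ 97 (mod 101), giving x = 12.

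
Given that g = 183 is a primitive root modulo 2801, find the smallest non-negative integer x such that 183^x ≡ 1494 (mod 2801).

Baby-step giant-step with m = ceil(sqrt(2800)) = 53.
Baby table (183^j mod 2801 for j=0..52):
  0:1  1:183  2:2678  3:2700  4:1124  5:1219  6:1798  7:1317
  8:125  9:467  10:1431  11:1380  12:450  13:1121  14:670  15:2167
  16:1620  17:2355  18:2412  19:1639  20:230  21:75  22:2521  23:1979
  24:828  25:270  26:1793  27:402  28:740  29:972  30:1413  31:887
  32:2664  33:138  34:45  35:2633  36:67  37:1057  38:162  39:1636
  40:2482  41:444  42:23  43:1408  44:2773  45:478  46:643  47:27
  48:2140  49:2281  50:74  51:2338  52:2102
Giant step factor: 183^(-53) ≡ 600 (mod 2801).
Scan 1494·600^i mod 2801 for i = 0, 1, …:
  i=0: 1494   i=1: 80   i=2: 383   i=3: 118
  i=4: 775   i=5: 34   i=6: 793   i=7: 2431
  i=8: 2080   i=9: 1555     …   i=51: 1947
  i=52: 183
Match at i=52, j=1: x = 52·53 + 1 = 2757.

2757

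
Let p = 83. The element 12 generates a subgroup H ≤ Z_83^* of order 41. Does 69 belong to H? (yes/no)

yes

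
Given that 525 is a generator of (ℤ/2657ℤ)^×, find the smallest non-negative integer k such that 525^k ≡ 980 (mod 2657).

519

Baby-step giant-step with m = ceil(sqrt(2656)) = 52.
Baby table (525^j mod 2657 for j=0..51):
  0:1  1:525  2:1954  3:248  4:7  5:1018  6:393  7:1736
  8:49  9:1812  10:94  11:1524  12:343  13:2056  14:658  15:40
  16:2401  17:1107  18:1949  19:280  20:865  21:2435  22:358  23:1960
  24:741  25:1103  26:2506  27:435  28:2530  29:2407  30:1600  31:388
  32:1768  33:907  34:572  35:59  36:1748  37:1035  38:1347  39:413
  40:1608  41:1931  42:1458  43:234  44:628  45:232  46:2235  47:1638
  48:1739  49:1624  50:2360  51:838
Giant step factor: 525^(-52) ≡ 270 (mod 2657).
Scan 980·270^i mod 2657 for i = 0, 1, …:
  i=0: 980   i=1: 1557   i=2: 584   i=3: 917
  i=4: 489   i=5: 1837   i=6: 1788   i=7: 1843
  i=8: 751   i=9: 838
Match at i=9, j=51: k = 9·52 + 51 = 519.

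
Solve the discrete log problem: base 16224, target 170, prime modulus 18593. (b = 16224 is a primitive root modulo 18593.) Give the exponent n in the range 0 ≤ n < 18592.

18184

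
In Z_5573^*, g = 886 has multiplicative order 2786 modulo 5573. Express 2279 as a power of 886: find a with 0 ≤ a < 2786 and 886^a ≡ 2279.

2427

Baby-step giant-step with m = ceil(sqrt(2786)) = 53.
Baby table (886^j mod 5573 for j=0..52):
  0:1  1:886  2:4776  3:1629  4:5460  5:196  6:893  7:5405
  8:1623  9:144  10:4978  11:2265  12:510  13:447  14:359  15:413
  16:3673  17:5219  18:4017  19:3488  20:2926  21:991  22:3065  23:1539
  24:3742  25:5050  26:4754  27:4429  28:702  29:3369  30:3379  31:1093
  32:4269  33:3840  34:2710  35:4670  36:2454  37:774  38:285  39:1725
  40:1348  41:1706  42:1233  43:130  44:3720  45:2277  46:5569  47:2029
  48:3188  49:4630  50:452  51:4789  52:2001
Giant step factor: 886^(-53) ≡ 2546 (mod 5573).
Scan 2279·2546^i mod 5573 for i = 0, 1, …:
  i=0: 2279   i=1: 841   i=2: 1154   i=3: 1113
  i=4: 2614   i=5: 1082   i=6: 1710   i=7: 1147
  i=8: 10   i=9: 3168     …   i=44: 3772
  i=45: 1233
Match at i=45, j=42: a = 45·53 + 42 = 2427.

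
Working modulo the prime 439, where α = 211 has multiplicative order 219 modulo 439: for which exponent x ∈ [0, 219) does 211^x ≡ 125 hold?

123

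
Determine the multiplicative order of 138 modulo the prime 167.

166

The order of 138 must divide p − 1 = 166 = 2 · 83.
Divisors: 1, 2, 83, 166.
Check each in increasing order: 138^1 ≡ 138;  138^2 ≡ 6;  138^83 ≡ 166;  138^166 ≡ 1.
Smallest exponent giving 1 is 166.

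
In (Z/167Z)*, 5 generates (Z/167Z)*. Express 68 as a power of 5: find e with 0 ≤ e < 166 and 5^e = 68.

Baby-step giant-step with m = ceil(sqrt(166)) = 13.
Baby table (5^j mod 167 for j=0..12):
  0:1  1:5  2:25  3:125  4:124  5:119  6:94  7:136
  8:12  9:60  10:133  11:164  12:152
Giant step factor: 5^(-13) ≡ 118 (mod 167).
Scan 68·118^i mod 167 for i = 0, 1, …:
  i=0: 68   i=1: 8   i=2: 109   i=3: 3
  i=4: 20   i=5: 22   i=6: 91   i=7: 50
  i=8: 55   i=9: 144   i=10: 125
Match at i=10, j=3: e = 10·13 + 3 = 133.

133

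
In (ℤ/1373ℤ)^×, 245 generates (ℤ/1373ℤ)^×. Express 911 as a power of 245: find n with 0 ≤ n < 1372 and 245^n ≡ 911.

248

Baby-step giant-step with m = ceil(sqrt(1372)) = 38.
Baby table (245^j mod 1373 for j=0..37):
  0:1  1:245  2:986  3:1295  4:112  5:1353  6:592  7:875
  8:187  9:506  10:400  11:517  12:349  13:379  14:864  15:238
  16:644  17:1258  18:658  19:569  20:732  21:850  22:927  23:570
  24:977  25:463  26:849  27:682  28:957  29:1055  30:351  31:869
  32:90  33:82  34:868  35:1218  36:469  37:946
Giant step factor: 245^(-38) ≡ 1337 (mod 1373).
Scan 911·1337^i mod 1373 for i = 0, 1, …:
  i=0: 911   i=1: 156   i=2: 1249   i=3: 345
  i=4: 1310   i=5: 895   i=6: 732
Match at i=6, j=20: n = 6·38 + 20 = 248.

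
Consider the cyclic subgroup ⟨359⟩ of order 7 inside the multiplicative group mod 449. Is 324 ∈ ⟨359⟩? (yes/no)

⟨359⟩ has order 7; its elements mod 449 are {1, 18, 25, 176, 324, 359, 444}.
324 is in this set.

yes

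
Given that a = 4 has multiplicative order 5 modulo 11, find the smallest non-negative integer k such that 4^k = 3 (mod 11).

4

Successive powers of 4 modulo 11:
  4^0=1  4^1=4  4^2=5  4^3=9  4^4=3
So 4^4 ≡ 3 (mod 11), giving k = 4.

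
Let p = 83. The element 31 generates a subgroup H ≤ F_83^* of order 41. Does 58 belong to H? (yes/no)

no

58 ∈ ⟨31⟩ iff 58^41 ≡ 1 (mod 83), since |⟨31⟩| = 41.
58^41 mod 83 = 82.
Since 82 ≠ 1, 58 does not lie in the subgroup.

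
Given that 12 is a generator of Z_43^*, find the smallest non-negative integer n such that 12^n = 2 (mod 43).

Successive powers of 12 modulo 43:
  12^0=1  12^1=12  12^2=15  12^3=8  12^4=10  12^5=34
  12^6=21  12^7=37  12^8=14  12^9=39  12^10=38  12^11=26
  12^12=11  12^13=3  12^14=36  12^15=2
So 12^15 ≡ 2 (mod 43), giving n = 15.

15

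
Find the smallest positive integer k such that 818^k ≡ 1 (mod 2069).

2068

The order of 818 must divide p − 1 = 2068 = 2^2 · 11 · 47.
Divisors: 1, 2, 4, 11, 22, 44, 47, 94, 188, 517, 1034, 2068.
Check each in increasing order: 818^1 ≡ 818;  818^2 ≡ 837;  818^4 ≡ 1247;  818^11 ≡ 1030;  818^22 ≡ 1572;  818^44 ≡ 798;  818^47 ≡ 569;  818^94 ≡ 997;  818^188 ≡ 889;  818^517 ≡ 164;  818^1034 ≡ 2068;  818^2068 ≡ 1.
Smallest exponent giving 1 is 2068.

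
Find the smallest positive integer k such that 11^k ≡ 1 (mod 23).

22

The order of 11 must divide p − 1 = 22 = 2 · 11.
Divisors: 1, 2, 11, 22.
Check each in increasing order: 11^1 ≡ 11;  11^2 ≡ 6;  11^11 ≡ 22;  11^22 ≡ 1.
Smallest exponent giving 1 is 22.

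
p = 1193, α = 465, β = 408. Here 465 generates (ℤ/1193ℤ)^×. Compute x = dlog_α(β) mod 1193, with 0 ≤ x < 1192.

Baby-step giant-step with m = ceil(sqrt(1192)) = 35.
Baby table (465^j mod 1193 for j=0..34):
  0:1  1:465  2:292  3:971  4:561  5:791  6:371  7:723
  8:962  9:1148  10:549  11:1176  12:446  13:1001  14:195  15:7
  16:869  17:851  18:832  19:348  20:765  21:211  22:289  23:769
  24:878  25:264  26:1074  27:736  28:1042  29:172  30:49  31:118
  32:1185  33:1052  34:50
Giant step factor: 465^(-35) ≡ 972 (mod 1193).
Scan 408·972^i mod 1193 for i = 0, 1, …:
  i=0: 408   i=1: 500   i=2: 449   i=3: 983
  i=4: 1076   i=5: 804   i=6: 73   i=7: 569
  i=8: 709   i=9: 787     …   i=15: 249
  i=16: 1042
Match at i=16, j=28: x = 16·35 + 28 = 588.

588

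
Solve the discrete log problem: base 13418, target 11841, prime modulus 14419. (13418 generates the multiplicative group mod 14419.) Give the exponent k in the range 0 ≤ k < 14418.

4521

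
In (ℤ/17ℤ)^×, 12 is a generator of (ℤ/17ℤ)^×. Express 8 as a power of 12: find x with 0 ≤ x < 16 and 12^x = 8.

2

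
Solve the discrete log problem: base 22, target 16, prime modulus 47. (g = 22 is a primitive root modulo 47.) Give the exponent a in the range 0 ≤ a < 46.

36

Baby-step giant-step with m = ceil(sqrt(46)) = 7.
Baby table (22^j mod 47 for j=0..6):
  0:1  1:22  2:14  3:26  4:8  5:35  6:18
Giant step factor: 22^(-7) ≡ 40 (mod 47).
Scan 16·40^i mod 47 for i = 0, 1, …:
  i=0: 16   i=1: 29   i=2: 32   i=3: 11
  i=4: 17   i=5: 22
Match at i=5, j=1: a = 5·7 + 1 = 36.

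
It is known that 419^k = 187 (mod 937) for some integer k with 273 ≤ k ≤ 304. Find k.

Compute 419^273 mod 937 = 847, then multiply by 419 repeatedly:
  419^273=847  419^274=707  419^275=141  419^276=48  419^277=435
  419^278=487  419^279=724  419^280=705  419^281=240  419^282=301
  419^283=561  419^284=809  419^285=714  419^286=263  419^287=568
  419^288=931  419^289=297  419^290=759  419^291=378  419^292=29
  419^293=907  419^294=548  419^295=47  419^296=16  419^297=145
  419^298=787  419^299=866  419^300=235  419^301=80  419^302=725
  419^303=187
Found 187 at exponent 303.

303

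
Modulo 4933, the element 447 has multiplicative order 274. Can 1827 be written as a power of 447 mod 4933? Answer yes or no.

yes

1827 ∈ ⟨447⟩ iff 1827^274 ≡ 1 (mod 4933), since |⟨447⟩| = 274.
1827^274 mod 4933 = 1.
Since 1 = 1, 1827 lies in the subgroup.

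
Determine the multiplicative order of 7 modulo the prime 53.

The order of 7 must divide p − 1 = 52 = 2^2 · 13.
Divisors: 1, 2, 4, 13, 26, 52.
Check each in increasing order: 7^1 ≡ 7;  7^2 ≡ 49;  7^4 ≡ 16;  7^13 ≡ 52;  7^26 ≡ 1.
Smallest exponent giving 1 is 26.

26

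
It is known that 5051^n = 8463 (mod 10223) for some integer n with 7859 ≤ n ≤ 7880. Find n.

7875

Compute 5051^7859 mod 10223 = 7631, then multiply by 5051 repeatedly:
  5051^7859=7631  5051^7860=3471  5051^7861=9799  5051^7862=5206  5051^7863=1950
  5051^7864=4701  5051^7865=6945  5051^7866=4082  5051^7867=8614  5051^7868=226
  5051^7869=6773  5051^7870=4265  5051^7871=2654  5051^7872=3001  5051^7873=7565
  5051^7874=7464  5051^7875=8463
Found 8463 at exponent 7875.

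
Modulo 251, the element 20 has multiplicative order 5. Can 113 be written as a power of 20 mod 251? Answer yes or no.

yes

113 ∈ ⟨20⟩ iff 113^5 ≡ 1 (mod 251), since |⟨20⟩| = 5.
113^5 mod 251 = 1.
Since 1 = 1, 113 lies in the subgroup.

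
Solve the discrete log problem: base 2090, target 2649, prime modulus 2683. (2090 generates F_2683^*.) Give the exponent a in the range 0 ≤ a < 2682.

2077

Baby-step giant-step with m = ceil(sqrt(2682)) = 52.
Baby table (2090^j mod 2683 for j=0..51):
  0:1  1:2090  2:176  3:269  4:1463  5:1733  6:2603  7:1829
  8:2018  9:2627  10:1012  11:876  12:1034  13:1245  14:2223  15:1797
  16:2213  17:2361  18:453  19:2354  20:1921  21:1122  22:38  23:1613
  24:1322  25:2173  26:1934  27:1462  28:2326  29:2427  30:1560  31:555
  32:894  33:1092  34:1730  35:1699  36:1301  37:1211  38:921  39:1179
  40:1116  41:913  42:557  43:2391  44:1444  45:2268  46:1942  47:2084
  48:1051  49:1896  50:2532  51:1004
Giant step factor: 2090^(-52) ≡ 1257 (mod 2683).
Scan 2649·1257^i mod 2683 for i = 0, 1, …:
  i=0: 2649   i=1: 190   i=2: 43   i=3: 391
  i=4: 498   i=5: 847   i=6: 2211   i=7: 2322
  i=8: 2333   i=9: 62     …   i=38: 1327
  i=39: 1896
Match at i=39, j=49: a = 39·52 + 49 = 2077.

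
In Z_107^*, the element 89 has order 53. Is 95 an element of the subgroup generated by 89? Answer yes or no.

no

95 ∈ ⟨89⟩ iff 95^53 ≡ 1 (mod 107), since |⟨89⟩| = 53.
95^53 mod 107 = 106.
Since 106 ≠ 1, 95 does not lie in the subgroup.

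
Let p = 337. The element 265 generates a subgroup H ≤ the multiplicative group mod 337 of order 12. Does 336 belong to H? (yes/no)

yes

⟨265⟩ has order 12; its elements mod 337 are {1, 72, 117, 128, 129, 148, 189, 208, 209, 220, 265, 336}.
336 is in this set.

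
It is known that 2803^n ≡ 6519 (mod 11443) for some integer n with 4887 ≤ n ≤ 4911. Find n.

4908

Compute 2803^4887 mod 11443 = 7802, then multiply by 2803 repeatedly:
  2803^4887=7802  2803^4888=1433  2803^4889=206  2803^4890=5268  2803^4891=4734
  2803^4892=6965  2803^4893=1137  2803^4894=5857  2803^4895=7909  2803^4896=3836
  2803^4897=7331  2803^4898=8608  2803^4899=6380  2803^4900=9174  2803^4901=2301
  2803^4902=7294  2803^4903=7884  2803^4904=2419  2803^4905=6201  2803^4906=10929
  2803^4907=1076  2803^4908=6519
Found 6519 at exponent 4908.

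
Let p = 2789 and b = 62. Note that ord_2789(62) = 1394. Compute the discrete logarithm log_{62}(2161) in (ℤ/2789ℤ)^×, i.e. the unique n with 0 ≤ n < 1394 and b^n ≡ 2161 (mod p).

191

Baby-step giant-step with m = ceil(sqrt(1394)) = 38.
Baby table (62^j mod 2789 for j=0..37):
  0:1  1:62  2:1055  3:1263  4:214  5:2112  6:2650  7:2538
  8:1172  9:150  10:933  11:2066  12:2587  13:1421  14:1643  15:1462
  16:1396  17:93  18:188  19:500  20:321  21:379  22:1186  23:1018
  24:1758  25:225  26:5  27:310  28:2486  29:737  30:1070  31:2193
  32:2094  33:1534  34:282  35:750  36:1876  37:1963
Giant step factor: 62^(-38) ≡ 1516 (mod 2789).
Scan 2161·1516^i mod 2789 for i = 0, 1, …:
  i=0: 2161   i=1: 1790   i=2: 2732   i=3: 47
  i=4: 1527   i=5: 62
Match at i=5, j=1: n = 5·38 + 1 = 191.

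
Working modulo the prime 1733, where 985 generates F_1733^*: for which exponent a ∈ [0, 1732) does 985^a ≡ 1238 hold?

Baby-step giant-step with m = ceil(sqrt(1732)) = 42.
Baby table (985^j mod 1733 for j=0..41):
  0:1  1:985  2:1478  3:110  4:904  5:1411  6:1702  7:659
  8:973  9:56  10:1437  11:1317  12:961  13:367  14:1031  15:1730
  16:511  17:765  18:1403  19:754  20:966  21:93  22:1489  23:547
  24:1565  25:888  26:1248  27:583  28:632  29:373  30:9  31:200
  32:1171  33:990  34:1204  35:568  36:1454  37:732  38:92  39:504
  40:802  41:1455
Giant step factor: 985^(-42) ≡ 1408 (mod 1733).
Scan 1238·1408^i mod 1733 for i = 0, 1, …:
  i=0: 1238   i=1: 1439   i=2: 235   i=3: 1610
  i=4: 116   i=5: 426   i=6: 190   i=7: 638
  i=8: 610   i=9: 1045     …   i=15: 1717
  i=16: 1
Match at i=16, j=0: a = 16·42 + 0 = 672.

672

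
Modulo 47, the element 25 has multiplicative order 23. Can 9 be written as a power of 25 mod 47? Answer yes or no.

yes

⟨25⟩ has order 23; its elements mod 47 are {1, 2, 3, 4, 6, 7, 8, 9, 12, 14, 16, 17, 18, 21, 24, 25, 27, 28, 32, 34, 36, 37, 42}.
9 is in this set.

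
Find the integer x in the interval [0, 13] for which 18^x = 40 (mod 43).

8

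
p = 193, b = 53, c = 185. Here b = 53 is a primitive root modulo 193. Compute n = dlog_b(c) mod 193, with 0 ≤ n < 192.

Successive powers of 53 modulo 193:
  53^0=1  53^1=53  53^2=107  53^3=74  53^4=62  53^5=5
  53^6=72  53^7=149  53^8=177  53^9=117  53^10=25  53^11=167
  53^12=166  53^13=113  53^14=6  53^15=125  53^16=63  53^17=58
  53^18=179  53^19=30  53^20=46  53^21=122  53^22=97  53^23=123
  53^24=150  53^25=37  53^26=31  53^27=99  53^28=36  53^29=171
  53^30=185
So 53^30 ≡ 185 (mod 193), giving n = 30.

30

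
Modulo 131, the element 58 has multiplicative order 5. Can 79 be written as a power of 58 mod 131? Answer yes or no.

⟨58⟩ has order 5; its elements mod 131 are {1, 53, 58, 61, 89}.
79 is not in this set.

no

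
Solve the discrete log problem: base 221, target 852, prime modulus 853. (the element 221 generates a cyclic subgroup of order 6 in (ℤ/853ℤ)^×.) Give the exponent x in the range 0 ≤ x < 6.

3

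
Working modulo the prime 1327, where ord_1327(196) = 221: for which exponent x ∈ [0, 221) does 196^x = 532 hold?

73

Baby-step giant-step with m = ceil(sqrt(221)) = 15.
Baby table (196^j mod 1327 for j=0..14):
  0:1  1:196  2:1260  3:138  4:508  5:43  6:466  7:1100
  8:626  9:612  10:522  11:133  12:855  13:378  14:1103
Giant step factor: 196^(-15) ≡ 869 (mod 1327).
Scan 532·869^i mod 1327 for i = 0, 1, …:
  i=0: 532   i=1: 512   i=2: 383   i=3: 1077
  i=4: 378
Match at i=4, j=13: x = 4·15 + 13 = 73.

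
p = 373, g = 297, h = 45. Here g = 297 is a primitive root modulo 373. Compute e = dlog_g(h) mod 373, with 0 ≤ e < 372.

3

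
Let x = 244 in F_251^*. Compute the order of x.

250

The order of 244 must divide p − 1 = 250 = 2 · 5^3.
Divisors: 1, 2, 5, 10, 25, 50, 125, 250.
Check each in increasing order: 244^1 ≡ 244;  244^2 ≡ 49;  244^5 ≡ 10;  244^10 ≡ 100;  244^25 ≡ 102;  244^50 ≡ 113;  244^125 ≡ 250;  244^250 ≡ 1.
Smallest exponent giving 1 is 250.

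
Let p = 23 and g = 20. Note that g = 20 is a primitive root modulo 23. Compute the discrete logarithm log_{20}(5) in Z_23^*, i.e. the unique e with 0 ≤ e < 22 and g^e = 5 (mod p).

9

Successive powers of 20 modulo 23:
  20^0=1  20^1=20  20^2=9  20^3=19  20^4=12  20^5=10
  20^6=16  20^7=21  20^8=6  20^9=5
So 20^9 ≡ 5 (mod 23), giving e = 9.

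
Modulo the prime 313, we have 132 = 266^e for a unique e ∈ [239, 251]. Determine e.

Compute 266^239 mod 313 = 92, then multiply by 266 repeatedly:
  266^239=92  266^240=58  266^241=91  266^242=105  266^243=73
  266^244=12  266^245=62  266^246=216  266^247=177  266^248=132
Found 132 at exponent 248.

248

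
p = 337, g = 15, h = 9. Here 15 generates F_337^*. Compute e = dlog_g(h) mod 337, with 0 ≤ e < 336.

332

Baby-step giant-step with m = ceil(sqrt(336)) = 19.
Baby table (15^j mod 337 for j=0..18):
  0:1  1:15  2:225  3:5  4:75  5:114  6:25  7:38
  8:233  9:125  10:190  11:154  12:288  13:276  14:96  15:92
  16:32  17:143  18:123
Giant step factor: 15^(-19) ≡ 99 (mod 337).
Scan 9·99^i mod 337 for i = 0, 1, …:
  i=0: 9   i=1: 217   i=2: 252   i=3: 10
  i=4: 316   i=5: 280   i=6: 86   i=7: 89
  i=8: 49   i=9: 133     …   i=16: 117
  i=17: 125
Match at i=17, j=9: e = 17·19 + 9 = 332.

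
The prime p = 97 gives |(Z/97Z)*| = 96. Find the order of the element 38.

96

The order of 38 must divide p − 1 = 96 = 2^5 · 3.
Divisors: 1, 2, 3, 4, 6, 8, 12, 16, 24, 32, 48, 96.
Check each in increasing order: 38^1 ≡ 38;  38^2 ≡ 86;  38^3 ≡ 67;  38^4 ≡ 24;  38^6 ≡ 27;  38^8 ≡ 91;  38^12 ≡ 50;  38^16 ≡ 36;  38^24 ≡ 75;  38^32 ≡ 35;  38^48 ≡ 96;  38^96 ≡ 1.
Smallest exponent giving 1 is 96.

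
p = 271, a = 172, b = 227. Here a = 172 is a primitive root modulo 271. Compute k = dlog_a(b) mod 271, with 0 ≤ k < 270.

123

Baby-step giant-step with m = ceil(sqrt(270)) = 17.
Baby table (172^j mod 271 for j=0..16):
  0:1  1:172  2:45  3:152  4:128  5:65  6:69  7:215
  8:124  9:190  10:160  11:149  12:154  13:201  14:155  15:102
  16:200
Giant step factor: 172^(-17) ≡ 255 (mod 271).
Scan 227·255^i mod 271 for i = 0, 1, …:
  i=0: 227   i=1: 162   i=2: 118   i=3: 9
  i=4: 127   i=5: 136   i=6: 263   i=7: 128
Match at i=7, j=4: k = 7·17 + 4 = 123.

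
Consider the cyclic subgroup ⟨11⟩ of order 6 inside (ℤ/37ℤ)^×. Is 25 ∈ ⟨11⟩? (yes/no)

⟨11⟩ has order 6; its elements mod 37 are {1, 10, 11, 26, 27, 36}.
25 is not in this set.

no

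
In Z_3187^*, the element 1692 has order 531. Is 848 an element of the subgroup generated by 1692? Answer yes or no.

yes

848 ∈ ⟨1692⟩ iff 848^531 ≡ 1 (mod 3187), since |⟨1692⟩| = 531.
848^531 mod 3187 = 1.
Since 1 = 1, 848 lies in the subgroup.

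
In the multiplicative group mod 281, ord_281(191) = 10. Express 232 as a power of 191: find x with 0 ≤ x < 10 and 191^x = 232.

Successive powers of 191 modulo 281:
  191^0=1  191^1=191  191^2=232
So 191^2 ≡ 232 (mod 281), giving x = 2.

2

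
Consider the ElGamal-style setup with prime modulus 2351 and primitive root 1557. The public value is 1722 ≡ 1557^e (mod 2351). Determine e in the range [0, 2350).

Baby-step giant-step with m = ceil(sqrt(2350)) = 49.
Baby table (1557^j mod 2351 for j=0..48):
  0:1  1:1557  2:368  3:1683  4:1417  5:1031  6:1885  7:897
  8:135  9:956  10:309  11:1509  12:864  13:476  14:567  15:1194
  16:1768  17:2106  18:1748  19:1529  20:1441  21:783  22:1313  23:1322
  24:1229  25:2190  26:880  27:1878  28:1753  29:2261  30:930  31:2145
  32:1345  33:1775  34:1250  35:1973  36:1555  37:1956  38:947  39:402
  40:548  41:2174  42:1829  43:692  44:686  45:748  46:891  47:197
  48:1099
Giant step factor: 1557^(-49) ≡ 1319 (mod 2351).
Scan 1722·1319^i mod 2351 for i = 0, 1, …:
  i=0: 1722   i=1: 252   i=2: 897
Match at i=2, j=7: e = 2·49 + 7 = 105.

105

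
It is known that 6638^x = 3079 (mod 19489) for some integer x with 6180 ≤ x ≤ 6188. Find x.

6182

Compute 6638^6180 mod 19489 = 4068, then multiply by 6638 repeatedly:
  6638^6180=4068  6638^6181=11119  6638^6182=3079
Found 3079 at exponent 6182.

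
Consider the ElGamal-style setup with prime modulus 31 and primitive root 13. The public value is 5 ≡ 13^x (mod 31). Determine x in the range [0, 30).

Successive powers of 13 modulo 31:
  13^0=1  13^1=13  13^2=14  13^3=27  13^4=10  13^5=6
  13^6=16  13^7=22  13^8=7  13^9=29  13^10=5
So 13^10 ≡ 5 (mod 31), giving x = 10.

10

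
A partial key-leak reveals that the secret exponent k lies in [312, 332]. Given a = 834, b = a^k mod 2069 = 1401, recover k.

330

Compute 834^312 mod 2069 = 1509, then multiply by 834 repeatedly:
  834^312=1509  834^313=554  834^314=649  834^315=1257  834^316=1424
  834^317=10  834^318=64  834^319=1651  834^320=1049  834^321=1748
  834^322=1256  834^323=590  834^324=1707  834^325=166  834^326=1890
  834^327=1751  834^328=1689  834^329=1706  834^330=1401
Found 1401 at exponent 330.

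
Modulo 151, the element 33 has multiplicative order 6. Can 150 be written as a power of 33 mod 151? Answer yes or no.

⟨33⟩ has order 6; its elements mod 151 are {1, 32, 33, 118, 119, 150}.
150 is in this set.

yes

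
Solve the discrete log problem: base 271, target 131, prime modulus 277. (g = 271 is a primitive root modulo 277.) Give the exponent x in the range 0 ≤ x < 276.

120

Baby-step giant-step with m = ceil(sqrt(276)) = 17.
Baby table (271^j mod 277 for j=0..16):
  0:1  1:271  2:36  3:61  4:188  5:257  6:120  7:111
  8:165  9:118  10:123  11:93  12:273  13:24  14:133  15:33
  16:79
Giant step factor: 271^(-17) ≡ 232 (mod 277).
Scan 131·232^i mod 277 for i = 0, 1, …:
  i=0: 131   i=1: 199   i=2: 186   i=3: 217
  i=4: 207   i=5: 103   i=6: 74   i=7: 271
Match at i=7, j=1: x = 7·17 + 1 = 120.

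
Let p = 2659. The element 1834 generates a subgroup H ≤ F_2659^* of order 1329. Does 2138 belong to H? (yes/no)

yes

2138 ∈ ⟨1834⟩ iff 2138^1329 ≡ 1 (mod 2659), since |⟨1834⟩| = 1329.
2138^1329 mod 2659 = 1.
Since 1 = 1, 2138 lies in the subgroup.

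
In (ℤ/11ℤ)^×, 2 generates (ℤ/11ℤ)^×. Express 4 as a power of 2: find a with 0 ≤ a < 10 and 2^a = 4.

Successive powers of 2 modulo 11:
  2^0=1  2^1=2  2^2=4
So 2^2 ≡ 4 (mod 11), giving a = 2.

2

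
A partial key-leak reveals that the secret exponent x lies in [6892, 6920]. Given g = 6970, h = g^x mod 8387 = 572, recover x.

6902

Compute 6970^6892 mod 8387 = 7267, then multiply by 6970 repeatedly:
  6970^6892=7267  6970^6893=1897  6970^6894=4178  6970^6895=996  6970^6896=6071
  6970^6897=2455  6970^6898=1870  6970^6899=502  6970^6900=1561  6970^6901=2231
  6970^6902=572
Found 572 at exponent 6902.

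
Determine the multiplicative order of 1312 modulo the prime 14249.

The order of 1312 must divide p − 1 = 14248 = 2^3 · 13 · 137.
Divisors: 1, 2, 4, 8, 13, 26, 52, 104, 137, 274, 548, 1096, 1781, 3562, 7124, 14248.
Check each in increasing order: 1312^1 ≡ 1312;  1312^2 ≡ 11464;  1312^4 ≡ 4769;  1312^8 ≡ 1957;  1312^13 ≡ 1191;  1312^26 ≡ 7830;  1312^52 ≡ 9702;  1312^104 ≡ 14159;  1312^137 ≡ 6890;  1312^274 ≡ 8681;  1312^548 ≡ 11049;  1312^1096 ≡ 9218;  1312^1781 ≡ 10150;  1312^3562 ≡ 2230;  1312^7124 ≡ 14248;  1312^14248 ≡ 1.
Smallest exponent giving 1 is 14248.

14248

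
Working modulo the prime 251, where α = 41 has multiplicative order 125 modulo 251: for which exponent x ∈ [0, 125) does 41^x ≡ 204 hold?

Baby-step giant-step with m = ceil(sqrt(125)) = 12.
Baby table (41^j mod 251 for j=0..11):
  0:1  1:41  2:175  3:147  4:3  5:123  6:23  7:190
  8:9  9:118  10:69  11:68
Giant step factor: 41^(-12) ≡ 93 (mod 251).
Scan 204·93^i mod 251 for i = 0, 1, …:
  i=0: 204   i=1: 147
Match at i=1, j=3: x = 1·12 + 3 = 15.

15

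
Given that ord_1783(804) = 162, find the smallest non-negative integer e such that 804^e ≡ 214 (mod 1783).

Baby-step giant-step with m = ceil(sqrt(162)) = 13.
Baby table (804^j mod 1783 for j=0..12):
  0:1  1:804  2:970  3:709  4:1259  5:1275  6:1658  7:1131
  8:1777  9:525  10:1312  11:1095  12:1361
Giant step factor: 804^(-13) ≡ 1456 (mod 1783).
Scan 214·1456^i mod 1783 for i = 0, 1, …:
  i=0: 214   i=1: 1342   i=2: 1567   i=3: 1095
Match at i=3, j=11: e = 3·13 + 11 = 50.

50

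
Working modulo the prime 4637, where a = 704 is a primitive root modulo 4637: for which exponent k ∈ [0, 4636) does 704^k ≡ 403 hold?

3256

Baby-step giant-step with m = ceil(sqrt(4636)) = 69.
Baby table (704^j mod 4637 for j=0..68):
  0:1  1:704  2:4094  3:2599  4:2718  5:3028  6:3329  7:1931
  8:783  9:4066  10:1435  11:4011  12:4448  13:1417  14:613  15:311
  16:1005  17:2696  18:1451  19:1364  20:397  21:1268  22:2368  23:2389
  24:3262  25:1133  26:68  27:1502  28:172  29:526  30:3981  31:1876
  32:3796  33:1472  34:2237  35:2905  36:203  37:3802  38:1059  39:3616
  40:4588  41:2600  42:3422  43:2485  44:1291  45:12  46:3811  47:2758
  48:3366  49:157  50:3877  51:2852  52:4624  53:122  54:2422  55:3309
  56:1762  57:2369  58:3093  59:2719  60:3732  61:2786  62:4530  63:3501
  64:2457  65:127  66:1305  67:594  68:846
Giant step factor: 704^(-69) ≡ 4517 (mod 4637).
Scan 403·4517^i mod 4637 for i = 0, 1, …:
  i=0: 403   i=1: 2647   i=2: 2313   i=3: 660
  i=4: 4266   i=5: 2787   i=6: 4061   i=7: 4202
  i=8: 1193   i=9: 587     …   i=46: 3891
  i=47: 1417
Match at i=47, j=13: k = 47·69 + 13 = 3256.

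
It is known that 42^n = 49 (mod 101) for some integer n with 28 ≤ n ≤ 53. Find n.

42

Compute 42^28 mod 101 = 56, then multiply by 42 repeatedly:
  42^28=56  42^29=29  42^30=6  42^31=50  42^32=80
  42^33=27  42^34=23  42^35=57  42^36=71  42^37=53
  42^38=4  42^39=67  42^40=87  42^41=18  42^42=49
Found 49 at exponent 42.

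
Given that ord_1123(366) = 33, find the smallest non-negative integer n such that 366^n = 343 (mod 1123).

15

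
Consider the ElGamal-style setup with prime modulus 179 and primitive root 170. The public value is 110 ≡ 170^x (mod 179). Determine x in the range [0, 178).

168

Baby-step giant-step with m = ceil(sqrt(178)) = 14.
Baby table (170^j mod 179 for j=0..13):
  0:1  1:170  2:81  3:166  4:117  5:21  6:169  7:90
  8:85  9:130  10:83  11:148  12:100  13:174
Giant step factor: 170^(-14) ≡ 4 (mod 179).
Scan 110·4^i mod 179 for i = 0, 1, …:
  i=0: 110   i=1: 82   i=2: 149   i=3: 59
  i=4: 57   i=5: 49   i=6: 17   i=7: 68
  i=8: 93   i=9: 14   i=10: 56   i=11: 45
  i=12: 1
Match at i=12, j=0: x = 12·14 + 0 = 168.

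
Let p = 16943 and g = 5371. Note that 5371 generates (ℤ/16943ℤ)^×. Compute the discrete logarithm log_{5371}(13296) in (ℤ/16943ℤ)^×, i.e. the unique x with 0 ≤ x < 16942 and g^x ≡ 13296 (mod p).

9475

Baby-step giant-step with m = ceil(sqrt(16942)) = 131.
Baby table (5371^j mod 16943 for j=0..130):
  0:1  1:5371  2:10655  3:11494  4:10925  5:4566  6:7465  7:7377
  8:9133  9:3358  10:8466  11:12817  12:698  13:4555  14:16156  15:8773
  16:1300  17:1784  18:9069  19:15417  20:4266  21:5750  22:13104  23:362
  24:12800  25:11049  26:9793  27:7131  28:9421  29:8393  30:10423  31:2261
  32:12643  33:14952  34:14315  35:15474  36:5439  37:3137  38:7485  39:13139
  40:1974  41:12979  42:6707  43:2479  44:14454  45:16551  46:12443  47:8161
  48:1190  49:3979  50:6086  51:4859  52:5469  53:11780  54:5218  55:2156
  56:7807  57:14415  58:10398  59:3530  60:413  61:15633  62:12278  63:2982
  64:5187  65:5085  66:16362  67:13904  68:10583  69:14471  70:6200  71:7205
  72:243  73:542  74:13829  75:14390  76:11667  77:8243  78:1094  79:13596
  80:16729  81:2730  82:7135  83:13962  84:184  85:5570  86:12075  87:13964
  88:10926  89:9937  90:1177  91:1928  92:3115  93:7924  94:15931  95:3251
  96:9831  97:7913  98:7679  99:4647  100:1998  101:6339  102:8282  103:7247
  104:5566  105:7534  106:5230  107:15779  108:123  109:16799  110:5954  111:7493
  112:5278  113:2499  114:3273  115:9392  116:5121  117:6402  118:7795  119:792
  120:1139  121:1146  122:4857  123:11670  124:7413  125:16116  126:14192  127:15618
  128:16428  129:12587  130:2207
Giant step factor: 5371^(-131) ≡ 10626 (mod 16943).
Scan 13296·10626^i mod 16943 for i = 0, 1, …:
  i=0: 13296   i=1: 12562   i=2: 6858   i=3: 1265
  i=4: 6091   i=5: 706   i=6: 13150   i=7: 2979
  i=8: 5330   i=9: 13074     …   i=71: 13252
  i=72: 2479
Match at i=72, j=43: x = 72·131 + 43 = 9475.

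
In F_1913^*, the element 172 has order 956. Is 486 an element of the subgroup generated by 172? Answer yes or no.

486 ∈ ⟨172⟩ iff 486^956 ≡ 1 (mod 1913), since |⟨172⟩| = 956.
486^956 mod 1913 = 1912.
Since 1912 ≠ 1, 486 does not lie in the subgroup.

no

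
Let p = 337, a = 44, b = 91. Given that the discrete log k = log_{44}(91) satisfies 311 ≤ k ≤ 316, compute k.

314

Compute 44^311 mod 337 = 152, then multiply by 44 repeatedly:
  44^311=152  44^312=285  44^313=71  44^314=91
Found 91 at exponent 314.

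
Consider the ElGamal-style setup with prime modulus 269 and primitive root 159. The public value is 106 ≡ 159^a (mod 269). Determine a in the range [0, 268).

Baby-step giant-step with m = ceil(sqrt(268)) = 17.
Baby table (159^j mod 269 for j=0..16):
  0:1  1:159  2:264  3:12  4:25  5:209  6:144  7:31
  8:87  9:114  10:103  11:237  12:23  13:160  14:154  15:7
  16:37
Giant step factor: 159^(-17) ≡ 146 (mod 269).
Scan 106·146^i mod 269 for i = 0, 1, …:
  i=0: 106   i=1: 143   i=2: 165   i=3: 149
  i=4: 234   i=5: 1
Match at i=5, j=0: a = 5·17 + 0 = 85.

85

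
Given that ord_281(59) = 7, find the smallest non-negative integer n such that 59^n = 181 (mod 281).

Successive powers of 59 modulo 281:
  59^0=1  59^1=59  59^2=109  59^3=249  59^4=79  59^5=165
  59^6=181
So 59^6 ≡ 181 (mod 281), giving n = 6.

6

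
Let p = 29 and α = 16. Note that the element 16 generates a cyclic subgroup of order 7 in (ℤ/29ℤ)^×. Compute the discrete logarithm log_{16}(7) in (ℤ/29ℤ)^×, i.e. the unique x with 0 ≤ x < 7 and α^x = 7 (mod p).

Successive powers of 16 modulo 29:
  16^0=1  16^1=16  16^2=24  16^3=7
So 16^3 ≡ 7 (mod 29), giving x = 3.

3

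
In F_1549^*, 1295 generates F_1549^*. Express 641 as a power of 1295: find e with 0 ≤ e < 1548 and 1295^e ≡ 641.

Baby-step giant-step with m = ceil(sqrt(1548)) = 40.
Baby table (1295^j mod 1549 for j=0..39):
  0:1  1:1295  2:1007  3:1356  4:1003  5:823  6:73  7:46
  8:708  9:1401  10:416  11:1217  12:682  13:260  14:567  15:39
  16:937  17:548  18:218  19:392  20:1117  21:1298  22:245  23:1279
  24:424  25:734  26:993  27:265  28:846  29:427  30:1521  31:916
  32:1235  33:757  34:1347  35:191  36:1054  37:261  38:313  39:1046
Giant step factor: 1295^(-40) ≡ 1422 (mod 1549).
Scan 641·1422^i mod 1549 for i = 0, 1, …:
  i=0: 641   i=1: 690   i=2: 663   i=3: 994
  i=4: 780   i=5: 76   i=6: 1191   i=7: 545
  i=8: 490   i=9: 1279
Match at i=9, j=23: e = 9·40 + 23 = 383.

383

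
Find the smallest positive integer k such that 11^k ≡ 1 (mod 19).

The order of 11 must divide p − 1 = 18 = 2 · 3^2.
Divisors: 1, 2, 3, 6, 9, 18.
Check each in increasing order: 11^1 ≡ 11;  11^2 ≡ 7;  11^3 ≡ 1.
Smallest exponent giving 1 is 3.

3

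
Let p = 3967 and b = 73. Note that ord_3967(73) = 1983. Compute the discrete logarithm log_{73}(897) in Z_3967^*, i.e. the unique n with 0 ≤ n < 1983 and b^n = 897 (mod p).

Baby-step giant-step with m = ceil(sqrt(1983)) = 45.
Baby table (73^j mod 3967 for j=0..44):
  0:1  1:73  2:1362  3:251  4:2455  5:700  6:3496  7:1320
  8:1152  9:789  10:2059  11:3528  12:3656  13:1099  14:887  15:1279
  16:2126  17:485  18:3669  19:2048  20:2725  21:575  22:2305  23:1651
  24:1513  25:3340  26:1833  27:2898  28:1303  29:3878  30:1437  31:1759
  32:1463  33:3657  34:1172  35:2249  36:1530  37:614  38:1185  39:3198
  40:3368  41:3877  42:1364  43:397  44:1212
Giant step factor: 73^(-45) ≡ 2967 (mod 3967).
Scan 897·2967^i mod 3967 for i = 0, 1, …:
  i=0: 897   i=1: 3509   i=2: 1795   i=3: 2051
  i=4: 3906   i=5: 1495   i=6: 559   i=7: 347
  i=8: 2096   i=9: 2543     …   i=24: 166
  i=25: 614
Match at i=25, j=37: n = 25·45 + 37 = 1162.

1162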